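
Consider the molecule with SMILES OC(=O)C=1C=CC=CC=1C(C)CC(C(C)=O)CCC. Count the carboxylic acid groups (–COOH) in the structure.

1

The carboxylic acid motif appears at heavy-atom position 2 in the SMILES.
Other groups present: 1 ketone.
Carboxylic acid count: 1.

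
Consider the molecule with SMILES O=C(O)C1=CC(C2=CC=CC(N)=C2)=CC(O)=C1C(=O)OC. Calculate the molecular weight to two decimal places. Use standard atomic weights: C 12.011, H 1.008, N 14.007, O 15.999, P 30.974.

First, the molecular formula is C15H13NO5 (counting implicit H from valence).
  C: 15 × 12.011 = 180.165
  H: 13 × 1.008 = 13.104
  N: 1 × 14.007 = 14.007
  O: 5 × 15.999 = 79.995
Sum: 15×12.011 + 13×1.008 + 1×14.007 + 5×15.999 = 287.271 → 287.27 g/mol.

287.27 g/mol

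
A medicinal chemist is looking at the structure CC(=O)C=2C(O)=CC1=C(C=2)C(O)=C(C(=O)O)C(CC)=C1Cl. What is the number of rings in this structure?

In SMILES, each pair of matching ring-closure digits denotes one ring-closing bond; the number of such bonds equals the number of independent rings.
Ring-closure bonds here: 2.

2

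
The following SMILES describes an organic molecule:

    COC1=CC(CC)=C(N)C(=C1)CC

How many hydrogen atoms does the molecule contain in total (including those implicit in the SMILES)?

Walk through each heavy atom and fill implicit hydrogens from standard valence (C 4, N 3, O 2, S 2, halogen 1):
  atom 1: C, bond orders sum to 1 (valence 4) → 3 H
  atom 2: O, bond orders sum to 2 (valence 2) → 0 H
  atom 3: C, bond orders sum to 4 (valence 4) → 0 H
  atom 4: C, bond orders sum to 3 (valence 4) → 1 H
  atom 5: C, bond orders sum to 4 (valence 4) → 0 H
  atom 6: C, bond orders sum to 2 (valence 4) → 2 H
  atom 7: C, bond orders sum to 1 (valence 4) → 3 H
  atom 8: C, bond orders sum to 4 (valence 4) → 0 H
  atom 9: N, bond orders sum to 1 (valence 3) → 2 H
  atom 10: C, bond orders sum to 4 (valence 4) → 0 H
  atom 11: C, bond orders sum to 3 (valence 4) → 1 H
  atom 12: C, bond orders sum to 2 (valence 4) → 2 H
  atom 13: C, bond orders sum to 1 (valence 4) → 3 H
Total hydrogens: 17.

17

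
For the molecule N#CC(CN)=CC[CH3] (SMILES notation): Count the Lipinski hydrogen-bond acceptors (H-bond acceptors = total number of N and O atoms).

2

N atoms: 2; O atoms: 0.
Lipinski HBA = 2 + 0 = 2.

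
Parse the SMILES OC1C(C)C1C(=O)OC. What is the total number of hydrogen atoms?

10

Walk through each heavy atom and fill implicit hydrogens from standard valence (C 4, N 3, O 2, S 2, halogen 1):
  atom 1: O, bond orders sum to 1 (valence 2) → 1 H
  atom 2: C, bond orders sum to 3 (valence 4) → 1 H
  atom 3: C, bond orders sum to 3 (valence 4) → 1 H
  atom 4: C, bond orders sum to 1 (valence 4) → 3 H
  atom 5: C, bond orders sum to 3 (valence 4) → 1 H
  atom 6: C, bond orders sum to 4 (valence 4) → 0 H
  atom 7: O, bond orders sum to 2 (valence 2) → 0 H
  atom 8: O, bond orders sum to 2 (valence 2) → 0 H
  atom 9: C, bond orders sum to 1 (valence 4) → 3 H
Total hydrogens: 10.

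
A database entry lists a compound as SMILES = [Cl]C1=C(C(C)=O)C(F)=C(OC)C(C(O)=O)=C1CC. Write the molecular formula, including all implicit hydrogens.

Walk through each heavy atom and fill implicit hydrogens from standard valence (C 4, N 3, O 2, S 2, halogen 1):
  atom 1: Cl with explicit H count 0
  atom 2: C, bond orders sum to 4 (valence 4) → 0 H
  atom 3: C, bond orders sum to 4 (valence 4) → 0 H
  atom 4: C, bond orders sum to 4 (valence 4) → 0 H
  atom 5: C, bond orders sum to 1 (valence 4) → 3 H
  atom 6: O, bond orders sum to 2 (valence 2) → 0 H
  atom 7: C, bond orders sum to 4 (valence 4) → 0 H
  atom 8: F (halogen, monovalent) → 0 H
  atom 9: C, bond orders sum to 4 (valence 4) → 0 H
  atom 10: O, bond orders sum to 2 (valence 2) → 0 H
  atom 11: C, bond orders sum to 1 (valence 4) → 3 H
  atom 12: C, bond orders sum to 4 (valence 4) → 0 H
  atom 13: C, bond orders sum to 4 (valence 4) → 0 H
  atom 14: O, bond orders sum to 1 (valence 2) → 1 H
  atom 15: O, bond orders sum to 2 (valence 2) → 0 H
  atom 16: C, bond orders sum to 4 (valence 4) → 0 H
  atom 17: C, bond orders sum to 2 (valence 4) → 2 H
  atom 18: C, bond orders sum to 1 (valence 4) → 3 H
Totals → C:12, H:12, Cl:1, F:1, O:4.
In Hill order: C12H12ClFO4.

C12H12ClFO4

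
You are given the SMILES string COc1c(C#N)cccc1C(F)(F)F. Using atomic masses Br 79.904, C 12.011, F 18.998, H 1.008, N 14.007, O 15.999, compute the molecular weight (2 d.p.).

201.15 g/mol

First, the molecular formula is C9H6F3NO (counting implicit H from valence).
  C: 9 × 12.011 = 108.099
  F: 3 × 18.998 = 56.994
  H: 6 × 1.008 = 6.048
  N: 1 × 14.007 = 14.007
  O: 1 × 15.999 = 15.999
Sum: 9×12.011 + 3×18.998 + 6×1.008 + 1×14.007 + 1×15.999 = 201.147 → 201.15 g/mol.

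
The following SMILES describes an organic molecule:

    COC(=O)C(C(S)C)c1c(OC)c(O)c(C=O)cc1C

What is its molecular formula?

C14H18O5S

Walk through each heavy atom and fill implicit hydrogens from standard valence (C 4, N 3, O 2, S 2, halogen 1); for lowercase aromatic atoms, an aromatic c carries 1 H when it has two neighbours and 0 H with three, and aromatic n carries 0 H:
  atom 1: C, bond orders sum to 1 (valence 4) → 3 H
  atom 2: O, bond orders sum to 2 (valence 2) → 0 H
  atom 3: C, bond orders sum to 4 (valence 4) → 0 H
  atom 4: O, bond orders sum to 2 (valence 2) → 0 H
  atom 5: C, bond orders sum to 3 (valence 4) → 1 H
  atom 6: C, bond orders sum to 3 (valence 4) → 1 H
  atom 7: S, bond orders sum to 1 (valence 2) → 1 H
  atom 8: C, bond orders sum to 1 (valence 4) → 3 H
  atom 9: aromatic c, 3 neighbours → 0 H
  atom 10: aromatic c, 3 neighbours → 0 H
  atom 11: O, bond orders sum to 2 (valence 2) → 0 H
  atom 12: C, bond orders sum to 1 (valence 4) → 3 H
  atom 13: aromatic c, 3 neighbours → 0 H
  atom 14: O, bond orders sum to 1 (valence 2) → 1 H
  atom 15: aromatic c, 3 neighbours → 0 H
  atom 16: C, bond orders sum to 3 (valence 4) → 1 H
  atom 17: O, bond orders sum to 2 (valence 2) → 0 H
  atom 18: aromatic c, 2 neighbours → 1 H
  atom 19: aromatic c, 3 neighbours → 0 H
  atom 20: C, bond orders sum to 1 (valence 4) → 3 H
Totals → C:14, H:18, O:5, S:1.
In Hill order: C14H18O5S.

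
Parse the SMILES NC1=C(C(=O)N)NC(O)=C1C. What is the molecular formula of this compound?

C6H9N3O2

Walk through each heavy atom and fill implicit hydrogens from standard valence (C 4, N 3, O 2, S 2, halogen 1):
  atom 1: N, bond orders sum to 1 (valence 3) → 2 H
  atom 2: C, bond orders sum to 4 (valence 4) → 0 H
  atom 3: C, bond orders sum to 4 (valence 4) → 0 H
  atom 4: C, bond orders sum to 4 (valence 4) → 0 H
  atom 5: O, bond orders sum to 2 (valence 2) → 0 H
  atom 6: N, bond orders sum to 1 (valence 3) → 2 H
  atom 7: N, bond orders sum to 2 (valence 3) → 1 H
  atom 8: C, bond orders sum to 4 (valence 4) → 0 H
  atom 9: O, bond orders sum to 1 (valence 2) → 1 H
  atom 10: C, bond orders sum to 4 (valence 4) → 0 H
  atom 11: C, bond orders sum to 1 (valence 4) → 3 H
Totals → C:6, H:9, N:3, O:2.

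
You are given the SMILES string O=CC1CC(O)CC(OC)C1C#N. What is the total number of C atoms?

Count every carbon token in the SMILES (each C, including those in ring-closure positions and inside branches).
Carbon count: 9.

9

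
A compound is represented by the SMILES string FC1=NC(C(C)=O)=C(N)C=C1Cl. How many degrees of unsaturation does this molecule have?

Degree of unsaturation = (number of rings) + (number of π bonds).
Ring closures in the SMILES: 1.
π bonds: 4 double bonds (each 1 DoU) → 4 DoU from unsaturation.
Total DoU = 1 + 4 = 5.

5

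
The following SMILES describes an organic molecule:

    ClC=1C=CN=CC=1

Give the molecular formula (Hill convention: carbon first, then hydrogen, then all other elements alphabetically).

Walk through each heavy atom and fill implicit hydrogens from standard valence (C 4, N 3, O 2, S 2, halogen 1):
  atom 1: Cl (halogen, monovalent) → 0 H
  atom 2: C, bond orders sum to 4 (valence 4) → 0 H
  atom 3: C, bond orders sum to 3 (valence 4) → 1 H
  atom 4: C, bond orders sum to 3 (valence 4) → 1 H
  atom 5: N, bond orders sum to 3 (valence 3) → 0 H
  atom 6: C, bond orders sum to 3 (valence 4) → 1 H
  atom 7: C, bond orders sum to 3 (valence 4) → 1 H
Totals → C:5, H:4, Cl:1, N:1.

C5H4ClN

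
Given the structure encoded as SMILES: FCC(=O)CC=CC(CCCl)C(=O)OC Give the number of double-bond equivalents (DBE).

Molecular formula: C10H14ClFO3.
DoU = (2C + 2 + N − H − X) / 2, where X is the halogen count and O/S are ignored.
    = (2·10 + 2 + 0 − 14 − 2) / 2 = 6 / 2 = 3.

3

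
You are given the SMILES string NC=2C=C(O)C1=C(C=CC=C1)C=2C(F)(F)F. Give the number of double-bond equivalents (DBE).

Molecular formula: C11H8F3NO.
DoU = (2C + 2 + N − H − X) / 2, where X is the halogen count and O/S are ignored.
    = (2·11 + 2 + 1 − 8 − 3) / 2 = 14 / 2 = 7.

7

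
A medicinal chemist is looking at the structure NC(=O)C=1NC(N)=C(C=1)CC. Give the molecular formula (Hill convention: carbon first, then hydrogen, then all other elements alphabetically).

Walk through each heavy atom and fill implicit hydrogens from standard valence (C 4, N 3, O 2, S 2, halogen 1):
  atom 1: N, bond orders sum to 1 (valence 3) → 2 H
  atom 2: C, bond orders sum to 4 (valence 4) → 0 H
  atom 3: O, bond orders sum to 2 (valence 2) → 0 H
  atom 4: C, bond orders sum to 4 (valence 4) → 0 H
  atom 5: N, bond orders sum to 2 (valence 3) → 1 H
  atom 6: C, bond orders sum to 4 (valence 4) → 0 H
  atom 7: N, bond orders sum to 1 (valence 3) → 2 H
  atom 8: C, bond orders sum to 4 (valence 4) → 0 H
  atom 9: C, bond orders sum to 3 (valence 4) → 1 H
  atom 10: C, bond orders sum to 2 (valence 4) → 2 H
  atom 11: C, bond orders sum to 1 (valence 4) → 3 H
Totals → C:7, H:11, N:3, O:1.

C7H11N3O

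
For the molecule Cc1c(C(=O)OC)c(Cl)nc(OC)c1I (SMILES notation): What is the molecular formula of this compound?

C9H9ClINO3

Walk through each heavy atom and fill implicit hydrogens from standard valence (C 4, N 3, O 2, S 2, halogen 1); for lowercase aromatic atoms, an aromatic c carries 1 H when it has two neighbours and 0 H with three, and aromatic n carries 0 H:
  atom 1: C, bond orders sum to 1 (valence 4) → 3 H
  atom 2: aromatic c, 3 neighbours → 0 H
  atom 3: aromatic c, 3 neighbours → 0 H
  atom 4: C, bond orders sum to 4 (valence 4) → 0 H
  atom 5: O, bond orders sum to 2 (valence 2) → 0 H
  atom 6: O, bond orders sum to 2 (valence 2) → 0 H
  atom 7: C, bond orders sum to 1 (valence 4) → 3 H
  atom 8: aromatic c, 3 neighbours → 0 H
  atom 9: Cl (halogen, monovalent) → 0 H
  atom 10: aromatic n, 2 neighbours → 0 H
  atom 11: aromatic c, 3 neighbours → 0 H
  atom 12: O, bond orders sum to 2 (valence 2) → 0 H
  atom 13: C, bond orders sum to 1 (valence 4) → 3 H
  atom 14: aromatic c, 3 neighbours → 0 H
  atom 15: I (halogen, monovalent) → 0 H
Totals → C:9, H:9, Cl:1, I:1, N:1, O:3.
In Hill order: C9H9ClINO3.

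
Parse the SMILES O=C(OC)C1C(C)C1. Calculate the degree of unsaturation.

Molecular formula: C6H10O2.
DoU = (2C + 2 + N − H − X) / 2, where X is the halogen count and O/S are ignored.
    = (2·6 + 2 + 0 − 10 − 0) / 2 = 4 / 2 = 2.

2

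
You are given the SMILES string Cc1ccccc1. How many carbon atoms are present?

7

Count every carbon token in the SMILES (each C, including those in ring-closure positions and inside branches).
Carbon count: 7.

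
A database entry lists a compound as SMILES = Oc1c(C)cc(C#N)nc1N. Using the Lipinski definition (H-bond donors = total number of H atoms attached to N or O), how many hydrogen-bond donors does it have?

Donors: find every N or O and count the H atoms it carries.
  atom 1 (O): bond orders sum to 1 → 1 H
  atom 8 (N): bond orders sum to 3 → 0 H
  atom 9 (N): bond orders sum to 3 → 0 H
  atom 11 (N): bond orders sum to 1 → 2 H
Lipinski HBD = 3.

3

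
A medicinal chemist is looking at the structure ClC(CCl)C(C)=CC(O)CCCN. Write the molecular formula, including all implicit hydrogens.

C9H17Cl2NO

Walk through each heavy atom and fill implicit hydrogens from standard valence (C 4, N 3, O 2, S 2, halogen 1):
  atom 1: Cl (halogen, monovalent) → 0 H
  atom 2: C, bond orders sum to 3 (valence 4) → 1 H
  atom 3: C, bond orders sum to 2 (valence 4) → 2 H
  atom 4: Cl (halogen, monovalent) → 0 H
  atom 5: C, bond orders sum to 4 (valence 4) → 0 H
  atom 6: C, bond orders sum to 1 (valence 4) → 3 H
  atom 7: C, bond orders sum to 3 (valence 4) → 1 H
  atom 8: C, bond orders sum to 3 (valence 4) → 1 H
  atom 9: O, bond orders sum to 1 (valence 2) → 1 H
  atom 10: C, bond orders sum to 2 (valence 4) → 2 H
  atom 11: C, bond orders sum to 2 (valence 4) → 2 H
  atom 12: C, bond orders sum to 2 (valence 4) → 2 H
  atom 13: N, bond orders sum to 1 (valence 3) → 2 H
Totals → C:9, H:17, Cl:2, N:1, O:1.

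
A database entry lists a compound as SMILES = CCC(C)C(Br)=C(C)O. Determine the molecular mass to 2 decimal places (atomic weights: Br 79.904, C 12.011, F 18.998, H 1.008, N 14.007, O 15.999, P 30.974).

193.08 g/mol

First, the molecular formula is C7H13BrO (counting implicit H from valence).
  Br: 1 × 79.904 = 79.904
  C: 7 × 12.011 = 84.077
  H: 13 × 1.008 = 13.104
  O: 1 × 15.999 = 15.999
Sum: 1×79.904 + 7×12.011 + 13×1.008 + 1×15.999 = 193.084 → 193.08 g/mol.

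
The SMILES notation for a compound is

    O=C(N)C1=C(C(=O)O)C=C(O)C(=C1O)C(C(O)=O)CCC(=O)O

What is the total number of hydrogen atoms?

Walk through each heavy atom and fill implicit hydrogens from standard valence (C 4, N 3, O 2, S 2, halogen 1):
  atom 1: O, bond orders sum to 2 (valence 2) → 0 H
  atom 2: C, bond orders sum to 4 (valence 4) → 0 H
  atom 3: N, bond orders sum to 1 (valence 3) → 2 H
  atom 4: C, bond orders sum to 4 (valence 4) → 0 H
  atom 5: C, bond orders sum to 4 (valence 4) → 0 H
  atom 6: C, bond orders sum to 4 (valence 4) → 0 H
  atom 7: O, bond orders sum to 2 (valence 2) → 0 H
  atom 8: O, bond orders sum to 1 (valence 2) → 1 H
  atom 9: C, bond orders sum to 3 (valence 4) → 1 H
  atom 10: C, bond orders sum to 4 (valence 4) → 0 H
  atom 11: O, bond orders sum to 1 (valence 2) → 1 H
  atom 12: C, bond orders sum to 4 (valence 4) → 0 H
  atom 13: C, bond orders sum to 4 (valence 4) → 0 H
  atom 14: O, bond orders sum to 1 (valence 2) → 1 H
  atom 15: C, bond orders sum to 3 (valence 4) → 1 H
  atom 16: C, bond orders sum to 4 (valence 4) → 0 H
  atom 17: O, bond orders sum to 1 (valence 2) → 1 H
  atom 18: O, bond orders sum to 2 (valence 2) → 0 H
  atom 19: C, bond orders sum to 2 (valence 4) → 2 H
  atom 20: C, bond orders sum to 2 (valence 4) → 2 H
  atom 21: C, bond orders sum to 4 (valence 4) → 0 H
  atom 22: O, bond orders sum to 2 (valence 2) → 0 H
  atom 23: O, bond orders sum to 1 (valence 2) → 1 H
Total hydrogens: 13.

13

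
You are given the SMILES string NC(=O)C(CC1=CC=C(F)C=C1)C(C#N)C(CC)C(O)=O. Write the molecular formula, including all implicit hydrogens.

Walk through each heavy atom and fill implicit hydrogens from standard valence (C 4, N 3, O 2, S 2, halogen 1):
  atom 1: N, bond orders sum to 1 (valence 3) → 2 H
  atom 2: C, bond orders sum to 4 (valence 4) → 0 H
  atom 3: O, bond orders sum to 2 (valence 2) → 0 H
  atom 4: C, bond orders sum to 3 (valence 4) → 1 H
  atom 5: C, bond orders sum to 2 (valence 4) → 2 H
  atom 6: C, bond orders sum to 4 (valence 4) → 0 H
  atom 7: C, bond orders sum to 3 (valence 4) → 1 H
  atom 8: C, bond orders sum to 3 (valence 4) → 1 H
  atom 9: C, bond orders sum to 4 (valence 4) → 0 H
  atom 10: F (halogen, monovalent) → 0 H
  atom 11: C, bond orders sum to 3 (valence 4) → 1 H
  atom 12: C, bond orders sum to 3 (valence 4) → 1 H
  atom 13: C, bond orders sum to 3 (valence 4) → 1 H
  atom 14: C, bond orders sum to 4 (valence 4) → 0 H
  atom 15: N, bond orders sum to 3 (valence 3) → 0 H
  atom 16: C, bond orders sum to 3 (valence 4) → 1 H
  atom 17: C, bond orders sum to 2 (valence 4) → 2 H
  atom 18: C, bond orders sum to 1 (valence 4) → 3 H
  atom 19: C, bond orders sum to 4 (valence 4) → 0 H
  atom 20: O, bond orders sum to 1 (valence 2) → 1 H
  atom 21: O, bond orders sum to 2 (valence 2) → 0 H
Totals → C:15, H:17, F:1, N:2, O:3.

C15H17FN2O3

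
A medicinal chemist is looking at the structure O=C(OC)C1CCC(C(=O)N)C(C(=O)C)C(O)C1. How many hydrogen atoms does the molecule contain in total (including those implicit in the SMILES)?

19

Walk through each heavy atom and fill implicit hydrogens from standard valence (C 4, N 3, O 2, S 2, halogen 1):
  atom 1: O, bond orders sum to 2 (valence 2) → 0 H
  atom 2: C, bond orders sum to 4 (valence 4) → 0 H
  atom 3: O, bond orders sum to 2 (valence 2) → 0 H
  atom 4: C, bond orders sum to 1 (valence 4) → 3 H
  atom 5: C, bond orders sum to 3 (valence 4) → 1 H
  atom 6: C, bond orders sum to 2 (valence 4) → 2 H
  atom 7: C, bond orders sum to 2 (valence 4) → 2 H
  atom 8: C, bond orders sum to 3 (valence 4) → 1 H
  atom 9: C, bond orders sum to 4 (valence 4) → 0 H
  atom 10: O, bond orders sum to 2 (valence 2) → 0 H
  atom 11: N, bond orders sum to 1 (valence 3) → 2 H
  atom 12: C, bond orders sum to 3 (valence 4) → 1 H
  atom 13: C, bond orders sum to 4 (valence 4) → 0 H
  atom 14: O, bond orders sum to 2 (valence 2) → 0 H
  atom 15: C, bond orders sum to 1 (valence 4) → 3 H
  atom 16: C, bond orders sum to 3 (valence 4) → 1 H
  atom 17: O, bond orders sum to 1 (valence 2) → 1 H
  atom 18: C, bond orders sum to 2 (valence 4) → 2 H
Total hydrogens: 19.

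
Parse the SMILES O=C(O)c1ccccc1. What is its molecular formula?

C7H6O2

Walk through each heavy atom and fill implicit hydrogens from standard valence (C 4, N 3, O 2, S 2, halogen 1); for lowercase aromatic atoms, an aromatic c carries 1 H when it has two neighbours and 0 H with three, and aromatic n carries 0 H:
  atom 1: O, bond orders sum to 2 (valence 2) → 0 H
  atom 2: C, bond orders sum to 4 (valence 4) → 0 H
  atom 3: O, bond orders sum to 1 (valence 2) → 1 H
  atom 4: aromatic c, 3 neighbours → 0 H
  atom 5: aromatic c, 2 neighbours → 1 H
  atom 6: aromatic c, 2 neighbours → 1 H
  atom 7: aromatic c, 2 neighbours → 1 H
  atom 8: aromatic c, 2 neighbours → 1 H
  atom 9: aromatic c, 2 neighbours → 1 H
Totals → C:7, H:6, O:2.
In Hill order: C7H6O2.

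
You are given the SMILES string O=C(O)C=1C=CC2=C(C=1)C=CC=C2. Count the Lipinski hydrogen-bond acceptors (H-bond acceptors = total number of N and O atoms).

N atoms: 0; O atoms: 2.
Lipinski HBA = 0 + 2 = 2.

2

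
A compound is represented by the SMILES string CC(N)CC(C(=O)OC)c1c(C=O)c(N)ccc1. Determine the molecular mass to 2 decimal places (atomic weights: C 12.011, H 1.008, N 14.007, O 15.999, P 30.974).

First, the molecular formula is C13H18N2O3 (counting implicit H from valence).
  C: 13 × 12.011 = 156.143
  H: 18 × 1.008 = 18.144
  N: 2 × 14.007 = 28.014
  O: 3 × 15.999 = 47.997
Sum: 13×12.011 + 18×1.008 + 2×14.007 + 3×15.999 = 250.298 → 250.30 g/mol.

250.30 g/mol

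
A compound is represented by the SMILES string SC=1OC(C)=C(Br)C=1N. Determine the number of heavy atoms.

Every atom symbol written in the SMILES (organic subset) is one heavy atom; implicit H are not written.
Heavy atoms by element → Br:1, C:5, N:1, O:1, S:1.
Total: 9.

9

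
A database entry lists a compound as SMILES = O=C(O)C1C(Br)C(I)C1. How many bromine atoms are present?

1

Scan the SMILES for Br atoms (remember two-letter symbols like Cl and Br are single atoms).
Bromine count: 1.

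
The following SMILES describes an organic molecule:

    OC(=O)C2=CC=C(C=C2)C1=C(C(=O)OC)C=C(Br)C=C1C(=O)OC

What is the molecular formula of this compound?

C17H13BrO6

Walk through each heavy atom and fill implicit hydrogens from standard valence (C 4, N 3, O 2, S 2, halogen 1):
  atom 1: O, bond orders sum to 1 (valence 2) → 1 H
  atom 2: C, bond orders sum to 4 (valence 4) → 0 H
  atom 3: O, bond orders sum to 2 (valence 2) → 0 H
  atom 4: C, bond orders sum to 4 (valence 4) → 0 H
  atom 5: C, bond orders sum to 3 (valence 4) → 1 H
  atom 6: C, bond orders sum to 3 (valence 4) → 1 H
  atom 7: C, bond orders sum to 4 (valence 4) → 0 H
  atom 8: C, bond orders sum to 3 (valence 4) → 1 H
  atom 9: C, bond orders sum to 3 (valence 4) → 1 H
  atom 10: C, bond orders sum to 4 (valence 4) → 0 H
  atom 11: C, bond orders sum to 4 (valence 4) → 0 H
  atom 12: C, bond orders sum to 4 (valence 4) → 0 H
  atom 13: O, bond orders sum to 2 (valence 2) → 0 H
  atom 14: O, bond orders sum to 2 (valence 2) → 0 H
  atom 15: C, bond orders sum to 1 (valence 4) → 3 H
  atom 16: C, bond orders sum to 3 (valence 4) → 1 H
  atom 17: C, bond orders sum to 4 (valence 4) → 0 H
  atom 18: Br (halogen, monovalent) → 0 H
  atom 19: C, bond orders sum to 3 (valence 4) → 1 H
  atom 20: C, bond orders sum to 4 (valence 4) → 0 H
  atom 21: C, bond orders sum to 4 (valence 4) → 0 H
  atom 22: O, bond orders sum to 2 (valence 2) → 0 H
  atom 23: O, bond orders sum to 2 (valence 2) → 0 H
  atom 24: C, bond orders sum to 1 (valence 4) → 3 H
Totals → C:17, H:13, Br:1, O:6.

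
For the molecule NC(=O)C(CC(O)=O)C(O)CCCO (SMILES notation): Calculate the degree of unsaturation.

2

Molecular formula: C8H15NO5.
DoU = (2C + 2 + N − H − X) / 2, where X is the halogen count and O/S are ignored.
    = (2·8 + 2 + 1 − 15 − 0) / 2 = 4 / 2 = 2.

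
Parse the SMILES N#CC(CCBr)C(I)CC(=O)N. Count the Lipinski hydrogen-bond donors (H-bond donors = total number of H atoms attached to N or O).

Donors: find every N or O and count the H atoms it carries.
  atom 1 (N): bond orders sum to 3 → 0 H
  atom 11 (O): bond orders sum to 2 → 0 H
  atom 12 (N): bond orders sum to 1 → 2 H
Lipinski HBD = 2.

2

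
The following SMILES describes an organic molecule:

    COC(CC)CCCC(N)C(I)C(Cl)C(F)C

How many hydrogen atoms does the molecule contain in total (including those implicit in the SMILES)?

Walk through each heavy atom and fill implicit hydrogens from standard valence (C 4, N 3, O 2, S 2, halogen 1):
  atom 1: C, bond orders sum to 1 (valence 4) → 3 H
  atom 2: O, bond orders sum to 2 (valence 2) → 0 H
  atom 3: C, bond orders sum to 3 (valence 4) → 1 H
  atom 4: C, bond orders sum to 2 (valence 4) → 2 H
  atom 5: C, bond orders sum to 1 (valence 4) → 3 H
  atom 6: C, bond orders sum to 2 (valence 4) → 2 H
  atom 7: C, bond orders sum to 2 (valence 4) → 2 H
  atom 8: C, bond orders sum to 2 (valence 4) → 2 H
  atom 9: C, bond orders sum to 3 (valence 4) → 1 H
  atom 10: N, bond orders sum to 1 (valence 3) → 2 H
  atom 11: C, bond orders sum to 3 (valence 4) → 1 H
  atom 12: I (halogen, monovalent) → 0 H
  atom 13: C, bond orders sum to 3 (valence 4) → 1 H
  atom 14: Cl (halogen, monovalent) → 0 H
  atom 15: C, bond orders sum to 3 (valence 4) → 1 H
  atom 16: F (halogen, monovalent) → 0 H
  atom 17: C, bond orders sum to 1 (valence 4) → 3 H
Total hydrogens: 24.

24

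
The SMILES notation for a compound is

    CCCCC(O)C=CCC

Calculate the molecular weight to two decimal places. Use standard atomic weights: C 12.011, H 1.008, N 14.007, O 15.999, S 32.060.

142.24 g/mol

First, the molecular formula is C9H18O (counting implicit H from valence).
  C: 9 × 12.011 = 108.099
  H: 18 × 1.008 = 18.144
  O: 1 × 15.999 = 15.999
Sum: 9×12.011 + 18×1.008 + 1×15.999 = 142.242 → 142.24 g/mol.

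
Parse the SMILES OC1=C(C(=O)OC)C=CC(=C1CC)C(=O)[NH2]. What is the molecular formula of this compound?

Walk through each heavy atom and fill implicit hydrogens from standard valence (C 4, N 3, O 2, S 2, halogen 1):
  atom 1: O, bond orders sum to 1 (valence 2) → 1 H
  atom 2: C, bond orders sum to 4 (valence 4) → 0 H
  atom 3: C, bond orders sum to 4 (valence 4) → 0 H
  atom 4: C, bond orders sum to 4 (valence 4) → 0 H
  atom 5: O, bond orders sum to 2 (valence 2) → 0 H
  atom 6: O, bond orders sum to 2 (valence 2) → 0 H
  atom 7: C, bond orders sum to 1 (valence 4) → 3 H
  atom 8: C, bond orders sum to 3 (valence 4) → 1 H
  atom 9: C, bond orders sum to 3 (valence 4) → 1 H
  atom 10: C, bond orders sum to 4 (valence 4) → 0 H
  atom 11: C, bond orders sum to 4 (valence 4) → 0 H
  atom 12: C, bond orders sum to 2 (valence 4) → 2 H
  atom 13: C, bond orders sum to 1 (valence 4) → 3 H
  atom 14: C, bond orders sum to 4 (valence 4) → 0 H
  atom 15: O, bond orders sum to 2 (valence 2) → 0 H
  atom 16: N with explicit H count 2
Totals → C:11, H:13, N:1, O:4.
In Hill order: C11H13NO4.

C11H13NO4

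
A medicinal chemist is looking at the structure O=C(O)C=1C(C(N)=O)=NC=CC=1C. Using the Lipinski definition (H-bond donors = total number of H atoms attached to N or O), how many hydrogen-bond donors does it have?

3

Donors: find every N or O and count the H atoms it carries.
  atom 1 (O): bond orders sum to 2 → 0 H
  atom 3 (O): bond orders sum to 1 → 1 H
  atom 7 (N): bond orders sum to 1 → 2 H
  atom 8 (O): bond orders sum to 2 → 0 H
  atom 9 (N): bond orders sum to 3 → 0 H
Lipinski HBD = 3.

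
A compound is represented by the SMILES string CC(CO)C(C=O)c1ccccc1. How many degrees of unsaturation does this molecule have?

5

Molecular formula: C11H14O2.
DoU = (2C + 2 + N − H − X) / 2, where X is the halogen count and O/S are ignored.
    = (2·11 + 2 + 0 − 14 − 0) / 2 = 10 / 2 = 5.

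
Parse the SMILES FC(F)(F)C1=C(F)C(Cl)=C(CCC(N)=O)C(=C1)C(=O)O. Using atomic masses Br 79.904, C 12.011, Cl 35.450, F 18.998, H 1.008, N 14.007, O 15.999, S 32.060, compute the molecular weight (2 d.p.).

313.63 g/mol

First, the molecular formula is C11H8ClF4NO3 (counting implicit H from valence).
  C: 11 × 12.011 = 132.121
  Cl: 1 × 35.450 = 35.450
  F: 4 × 18.998 = 75.992
  H: 8 × 1.008 = 8.064
  N: 1 × 14.007 = 14.007
  O: 3 × 15.999 = 47.997
Sum: 11×12.011 + 1×35.450 + 4×18.998 + 8×1.008 + 1×14.007 + 3×15.999 = 313.631 → 313.63 g/mol.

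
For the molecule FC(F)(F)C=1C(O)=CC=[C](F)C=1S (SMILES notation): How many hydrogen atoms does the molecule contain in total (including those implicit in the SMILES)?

4

Walk through each heavy atom and fill implicit hydrogens from standard valence (C 4, N 3, O 2, S 2, halogen 1):
  atom 1: F (halogen, monovalent) → 0 H
  atom 2: C, bond orders sum to 4 (valence 4) → 0 H
  atom 3: F (halogen, monovalent) → 0 H
  atom 4: F (halogen, monovalent) → 0 H
  atom 5: C, bond orders sum to 4 (valence 4) → 0 H
  atom 6: C, bond orders sum to 4 (valence 4) → 0 H
  atom 7: O, bond orders sum to 1 (valence 2) → 1 H
  atom 8: C, bond orders sum to 3 (valence 4) → 1 H
  atom 9: C, bond orders sum to 3 (valence 4) → 1 H
  atom 10: C with explicit H count 0
  atom 11: F (halogen, monovalent) → 0 H
  atom 12: C, bond orders sum to 4 (valence 4) → 0 H
  atom 13: S, bond orders sum to 1 (valence 2) → 1 H
Total hydrogens: 4.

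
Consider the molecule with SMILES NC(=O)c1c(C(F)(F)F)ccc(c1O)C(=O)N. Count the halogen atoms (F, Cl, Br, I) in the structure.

3

Halogen atoms appear at heavy-atom positions 7, 8, 9 (3×F).
Other groups present: 2 amide, 1 hydroxyl.
Halogen count: 3.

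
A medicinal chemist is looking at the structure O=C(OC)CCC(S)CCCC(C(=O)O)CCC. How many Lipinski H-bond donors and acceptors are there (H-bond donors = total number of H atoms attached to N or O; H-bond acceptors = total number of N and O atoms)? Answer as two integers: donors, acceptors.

1, 4

Donors: find every N or O and count the H atoms it carries.
  atom 1 (O): bond orders sum to 2 → 0 H
  atom 3 (O): bond orders sum to 2 → 0 H
  atom 14 (O): bond orders sum to 2 → 0 H
  atom 15 (O): bond orders sum to 1 → 1 H
Lipinski HBD = 1.
Acceptors: N atoms = 0, O atoms = 4 → HBA = 4.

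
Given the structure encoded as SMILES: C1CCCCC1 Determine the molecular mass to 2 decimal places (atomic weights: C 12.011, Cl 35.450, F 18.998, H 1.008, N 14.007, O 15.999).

84.16 g/mol

First, the molecular formula is C6H12 (counting implicit H from valence).
  C: 6 × 12.011 = 72.066
  H: 12 × 1.008 = 12.096
Sum: 6×12.011 + 12×1.008 = 84.162 → 84.16 g/mol.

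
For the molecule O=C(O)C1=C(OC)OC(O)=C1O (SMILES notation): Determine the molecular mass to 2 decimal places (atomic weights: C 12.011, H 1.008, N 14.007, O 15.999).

174.11 g/mol

First, the molecular formula is C6H6O6 (counting implicit H from valence).
  C: 6 × 12.011 = 72.066
  H: 6 × 1.008 = 6.048
  O: 6 × 15.999 = 95.994
Sum: 6×12.011 + 6×1.008 + 6×15.999 = 174.108 → 174.11 g/mol.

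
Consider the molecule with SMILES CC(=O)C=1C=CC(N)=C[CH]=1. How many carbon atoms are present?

8

Count every carbon token in the SMILES (each C, including those in ring-closure positions and inside branches).
Carbon count: 8.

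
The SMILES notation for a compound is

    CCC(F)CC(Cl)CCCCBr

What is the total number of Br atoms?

1

Scan the SMILES for Br atoms (remember two-letter symbols like Cl and Br are single atoms).
Bromine count: 1.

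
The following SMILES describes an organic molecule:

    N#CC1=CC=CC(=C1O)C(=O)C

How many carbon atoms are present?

9

Count every carbon token in the SMILES (each C, including those in ring-closure positions and inside branches).
Carbon count: 9.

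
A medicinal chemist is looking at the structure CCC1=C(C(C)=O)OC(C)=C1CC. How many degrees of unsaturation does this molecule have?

4

Molecular formula: C11H16O2.
DoU = (2C + 2 + N − H − X) / 2, where X is the halogen count and O/S are ignored.
    = (2·11 + 2 + 0 − 16 − 0) / 2 = 8 / 2 = 4.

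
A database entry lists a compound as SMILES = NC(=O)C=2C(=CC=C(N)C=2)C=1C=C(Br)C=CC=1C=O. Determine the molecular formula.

C14H11BrN2O2

Walk through each heavy atom and fill implicit hydrogens from standard valence (C 4, N 3, O 2, S 2, halogen 1):
  atom 1: N, bond orders sum to 1 (valence 3) → 2 H
  atom 2: C, bond orders sum to 4 (valence 4) → 0 H
  atom 3: O, bond orders sum to 2 (valence 2) → 0 H
  atom 4: C, bond orders sum to 4 (valence 4) → 0 H
  atom 5: C, bond orders sum to 4 (valence 4) → 0 H
  atom 6: C, bond orders sum to 3 (valence 4) → 1 H
  atom 7: C, bond orders sum to 3 (valence 4) → 1 H
  atom 8: C, bond orders sum to 4 (valence 4) → 0 H
  atom 9: N, bond orders sum to 1 (valence 3) → 2 H
  atom 10: C, bond orders sum to 3 (valence 4) → 1 H
  atom 11: C, bond orders sum to 4 (valence 4) → 0 H
  atom 12: C, bond orders sum to 3 (valence 4) → 1 H
  atom 13: C, bond orders sum to 4 (valence 4) → 0 H
  atom 14: Br (halogen, monovalent) → 0 H
  atom 15: C, bond orders sum to 3 (valence 4) → 1 H
  atom 16: C, bond orders sum to 3 (valence 4) → 1 H
  atom 17: C, bond orders sum to 4 (valence 4) → 0 H
  atom 18: C, bond orders sum to 3 (valence 4) → 1 H
  atom 19: O, bond orders sum to 2 (valence 2) → 0 H
Totals → C:14, H:11, Br:1, N:2, O:2.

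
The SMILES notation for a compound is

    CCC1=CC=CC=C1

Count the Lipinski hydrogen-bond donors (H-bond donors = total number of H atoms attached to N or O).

Donors: find every N or O and count the H atoms it carries.
  (no N or O atoms present)
Lipinski HBD = 0.

0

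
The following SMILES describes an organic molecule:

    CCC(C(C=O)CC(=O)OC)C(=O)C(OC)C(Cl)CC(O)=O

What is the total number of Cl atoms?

1

Scan the SMILES for Cl atoms (remember two-letter symbols like Cl and Br are single atoms).
Chlorine count: 1.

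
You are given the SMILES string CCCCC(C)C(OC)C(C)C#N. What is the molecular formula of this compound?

Walk through each heavy atom and fill implicit hydrogens from standard valence (C 4, N 3, O 2, S 2, halogen 1):
  atom 1: C, bond orders sum to 1 (valence 4) → 3 H
  atom 2: C, bond orders sum to 2 (valence 4) → 2 H
  atom 3: C, bond orders sum to 2 (valence 4) → 2 H
  atom 4: C, bond orders sum to 2 (valence 4) → 2 H
  atom 5: C, bond orders sum to 3 (valence 4) → 1 H
  atom 6: C, bond orders sum to 1 (valence 4) → 3 H
  atom 7: C, bond orders sum to 3 (valence 4) → 1 H
  atom 8: O, bond orders sum to 2 (valence 2) → 0 H
  atom 9: C, bond orders sum to 1 (valence 4) → 3 H
  atom 10: C, bond orders sum to 3 (valence 4) → 1 H
  atom 11: C, bond orders sum to 1 (valence 4) → 3 H
  atom 12: C, bond orders sum to 4 (valence 4) → 0 H
  atom 13: N, bond orders sum to 3 (valence 3) → 0 H
Totals → C:11, H:21, N:1, O:1.
In Hill order: C11H21NO.

C11H21NO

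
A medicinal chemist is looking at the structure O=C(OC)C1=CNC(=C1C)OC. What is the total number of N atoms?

Scan the SMILES for N atoms (remember two-letter symbols like Cl and Br are single atoms).
Nitrogen count: 1.

1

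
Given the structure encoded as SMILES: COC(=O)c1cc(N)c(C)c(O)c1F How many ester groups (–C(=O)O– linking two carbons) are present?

The ester motif appears at heavy-atom position 3 in the SMILES.
Other groups present: 1 hydroxyl, 1 primary amine.
Ester count: 1.

1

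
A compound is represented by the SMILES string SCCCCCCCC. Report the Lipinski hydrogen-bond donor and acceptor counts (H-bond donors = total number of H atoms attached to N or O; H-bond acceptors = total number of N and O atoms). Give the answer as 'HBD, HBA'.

0, 0

Donors: find every N or O and count the H atoms it carries.
  (no N or O atoms present)
Lipinski HBD = 0.
Acceptors: N atoms = 0, O atoms = 0 → HBA = 0.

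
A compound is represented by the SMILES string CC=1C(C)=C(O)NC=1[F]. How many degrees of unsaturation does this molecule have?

3

Degree of unsaturation = (number of rings) + (number of π bonds).
Ring closures in the SMILES: 1.
π bonds: 2 double bonds (each 1 DoU) → 2 DoU from unsaturation.
Total DoU = 1 + 2 = 3.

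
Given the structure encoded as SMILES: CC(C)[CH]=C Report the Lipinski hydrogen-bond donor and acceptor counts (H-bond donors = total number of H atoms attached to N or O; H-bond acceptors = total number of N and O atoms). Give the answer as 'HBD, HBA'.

Donors: find every N or O and count the H atoms it carries.
  (no N or O atoms present)
Lipinski HBD = 0.
Acceptors: N atoms = 0, O atoms = 0 → HBA = 0.

0, 0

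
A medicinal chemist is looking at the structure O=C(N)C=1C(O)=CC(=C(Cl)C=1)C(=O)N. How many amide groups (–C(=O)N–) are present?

The amide motif appears at heavy-atom positions 2, 12 in the SMILES.
Other groups present: 1 hydroxyl.
Amide count: 2.

2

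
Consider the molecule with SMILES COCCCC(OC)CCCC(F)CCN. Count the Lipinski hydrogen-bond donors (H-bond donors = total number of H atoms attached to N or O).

2

Donors: find every N or O and count the H atoms it carries.
  atom 2 (O): bond orders sum to 2 → 0 H
  atom 7 (O): bond orders sum to 2 → 0 H
  atom 16 (N): bond orders sum to 1 → 2 H
Lipinski HBD = 2.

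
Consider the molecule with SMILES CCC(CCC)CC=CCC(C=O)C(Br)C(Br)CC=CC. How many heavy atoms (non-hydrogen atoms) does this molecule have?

Every atom symbol written in the SMILES (organic subset) is one heavy atom; implicit H are not written.
Heavy atoms by element → Br:2, C:18, O:1.
Total: 21.

21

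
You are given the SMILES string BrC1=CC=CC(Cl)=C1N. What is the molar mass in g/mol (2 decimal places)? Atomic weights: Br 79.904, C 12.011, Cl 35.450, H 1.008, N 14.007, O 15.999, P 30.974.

First, the molecular formula is C6H5BrClN (counting implicit H from valence).
  Br: 1 × 79.904 = 79.904
  C: 6 × 12.011 = 72.066
  Cl: 1 × 35.450 = 35.450
  H: 5 × 1.008 = 5.040
  N: 1 × 14.007 = 14.007
Sum: 1×79.904 + 6×12.011 + 1×35.450 + 5×1.008 + 1×14.007 = 206.467 → 206.47 g/mol.

206.47 g/mol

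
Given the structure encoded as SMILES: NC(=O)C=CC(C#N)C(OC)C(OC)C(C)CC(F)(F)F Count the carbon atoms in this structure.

13

Count every carbon token in the SMILES (each C, including those in ring-closure positions and inside branches).
Carbon count: 13.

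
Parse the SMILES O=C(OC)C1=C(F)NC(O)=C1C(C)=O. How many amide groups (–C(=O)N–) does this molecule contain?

Scan the SMILES for the amide motif — none present.
Groups that are present: 1 ester, 1 hydroxyl, 1 ketone.

0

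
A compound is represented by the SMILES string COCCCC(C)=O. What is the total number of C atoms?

Count every carbon token in the SMILES (each C, including those in ring-closure positions and inside branches).
Carbon count: 6.

6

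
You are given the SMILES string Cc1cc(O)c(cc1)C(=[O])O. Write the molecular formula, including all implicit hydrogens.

Walk through each heavy atom and fill implicit hydrogens from standard valence (C 4, N 3, O 2, S 2, halogen 1); for lowercase aromatic atoms, an aromatic c carries 1 H when it has two neighbours and 0 H with three, and aromatic n carries 0 H:
  atom 1: C, bond orders sum to 1 (valence 4) → 3 H
  atom 2: aromatic c, 3 neighbours → 0 H
  atom 3: aromatic c, 2 neighbours → 1 H
  atom 4: aromatic c, 3 neighbours → 0 H
  atom 5: O, bond orders sum to 1 (valence 2) → 1 H
  atom 6: aromatic c, 3 neighbours → 0 H
  atom 7: aromatic c, 2 neighbours → 1 H
  atom 8: aromatic c, 2 neighbours → 1 H
  atom 9: C, bond orders sum to 4 (valence 4) → 0 H
  atom 10: O with explicit H count 0
  atom 11: O, bond orders sum to 1 (valence 2) → 1 H
Totals → C:8, H:8, O:3.
In Hill order: C8H8O3.

C8H8O3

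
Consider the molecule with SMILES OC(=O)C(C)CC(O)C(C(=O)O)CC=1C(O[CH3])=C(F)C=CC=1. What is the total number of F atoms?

Scan the SMILES for F atoms (remember two-letter symbols like Cl and Br are single atoms).
Fluorine count: 1.

1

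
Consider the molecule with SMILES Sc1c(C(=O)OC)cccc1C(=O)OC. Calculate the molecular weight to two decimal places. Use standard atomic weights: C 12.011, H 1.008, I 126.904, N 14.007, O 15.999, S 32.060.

First, the molecular formula is C10H10O4S (counting implicit H from valence).
  C: 10 × 12.011 = 120.110
  H: 10 × 1.008 = 10.080
  O: 4 × 15.999 = 63.996
  S: 1 × 32.060 = 32.060
Sum: 10×12.011 + 10×1.008 + 4×15.999 + 1×32.060 = 226.246 → 226.25 g/mol.

226.25 g/mol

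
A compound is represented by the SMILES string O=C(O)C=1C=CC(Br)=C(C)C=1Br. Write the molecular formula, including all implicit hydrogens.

C8H6Br2O2

Walk through each heavy atom and fill implicit hydrogens from standard valence (C 4, N 3, O 2, S 2, halogen 1):
  atom 1: O, bond orders sum to 2 (valence 2) → 0 H
  atom 2: C, bond orders sum to 4 (valence 4) → 0 H
  atom 3: O, bond orders sum to 1 (valence 2) → 1 H
  atom 4: C, bond orders sum to 4 (valence 4) → 0 H
  atom 5: C, bond orders sum to 3 (valence 4) → 1 H
  atom 6: C, bond orders sum to 3 (valence 4) → 1 H
  atom 7: C, bond orders sum to 4 (valence 4) → 0 H
  atom 8: Br (halogen, monovalent) → 0 H
  atom 9: C, bond orders sum to 4 (valence 4) → 0 H
  atom 10: C, bond orders sum to 1 (valence 4) → 3 H
  atom 11: C, bond orders sum to 4 (valence 4) → 0 H
  atom 12: Br (halogen, monovalent) → 0 H
Totals → C:8, H:6, Br:2, O:2.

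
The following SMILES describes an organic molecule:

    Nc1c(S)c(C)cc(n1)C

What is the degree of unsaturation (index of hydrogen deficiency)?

4

Molecular formula: C7H10N2S.
DoU = (2C + 2 + N − H − X) / 2, where X is the halogen count and O/S are ignored.
    = (2·7 + 2 + 2 − 10 − 0) / 2 = 8 / 2 = 4.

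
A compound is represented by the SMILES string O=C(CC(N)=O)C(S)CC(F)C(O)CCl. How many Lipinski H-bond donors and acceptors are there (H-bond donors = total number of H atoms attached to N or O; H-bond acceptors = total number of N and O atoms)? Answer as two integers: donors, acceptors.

Donors: find every N or O and count the H atoms it carries.
  atom 1 (O): bond orders sum to 2 → 0 H
  atom 5 (N): bond orders sum to 1 → 2 H
  atom 6 (O): bond orders sum to 2 → 0 H
  atom 13 (O): bond orders sum to 1 → 1 H
Lipinski HBD = 3.
Acceptors: N atoms = 1, O atoms = 3 → HBA = 4.

3, 4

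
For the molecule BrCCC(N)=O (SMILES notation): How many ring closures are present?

0

In SMILES, each pair of matching ring-closure digits denotes one ring-closing bond; the number of such bonds equals the number of independent rings.
Ring-closure bonds here: 0.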